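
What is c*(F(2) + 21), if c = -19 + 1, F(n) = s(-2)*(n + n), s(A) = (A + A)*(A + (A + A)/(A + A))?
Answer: -666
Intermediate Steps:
s(A) = 2*A*(1 + A) (s(A) = (2*A)*(A + (2*A)/((2*A))) = (2*A)*(A + (2*A)*(1/(2*A))) = (2*A)*(A + 1) = (2*A)*(1 + A) = 2*A*(1 + A))
F(n) = 8*n (F(n) = (2*(-2)*(1 - 2))*(n + n) = (2*(-2)*(-1))*(2*n) = 4*(2*n) = 8*n)
c = -18
c*(F(2) + 21) = -18*(8*2 + 21) = -18*(16 + 21) = -18*37 = -666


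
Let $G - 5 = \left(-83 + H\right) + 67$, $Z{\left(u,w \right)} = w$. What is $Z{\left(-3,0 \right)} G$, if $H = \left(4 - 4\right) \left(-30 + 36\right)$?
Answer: $0$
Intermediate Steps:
$H = 0$ ($H = 0 \cdot 6 = 0$)
$G = -11$ ($G = 5 + \left(\left(-83 + 0\right) + 67\right) = 5 + \left(-83 + 67\right) = 5 - 16 = -11$)
$Z{\left(-3,0 \right)} G = 0 \left(-11\right) = 0$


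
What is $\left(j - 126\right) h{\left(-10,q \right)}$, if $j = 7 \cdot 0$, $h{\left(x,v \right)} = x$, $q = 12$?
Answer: $1260$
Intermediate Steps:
$j = 0$
$\left(j - 126\right) h{\left(-10,q \right)} = \left(0 - 126\right) \left(-10\right) = \left(-126\right) \left(-10\right) = 1260$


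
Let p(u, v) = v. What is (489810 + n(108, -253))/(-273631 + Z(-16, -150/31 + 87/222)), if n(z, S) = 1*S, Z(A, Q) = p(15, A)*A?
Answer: -489557/273375 ≈ -1.7908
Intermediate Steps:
Z(A, Q) = A**2 (Z(A, Q) = A*A = A**2)
n(z, S) = S
(489810 + n(108, -253))/(-273631 + Z(-16, -150/31 + 87/222)) = (489810 - 253)/(-273631 + (-16)**2) = 489557/(-273631 + 256) = 489557/(-273375) = 489557*(-1/273375) = -489557/273375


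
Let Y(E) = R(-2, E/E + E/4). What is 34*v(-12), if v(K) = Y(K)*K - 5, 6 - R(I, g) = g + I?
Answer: -4250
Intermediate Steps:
R(I, g) = 6 - I - g (R(I, g) = 6 - (g + I) = 6 - (I + g) = 6 + (-I - g) = 6 - I - g)
Y(E) = 7 - E/4 (Y(E) = 6 - 1*(-2) - (E/E + E/4) = 6 + 2 - (1 + E*(¼)) = 6 + 2 - (1 + E/4) = 6 + 2 + (-1 - E/4) = 7 - E/4)
v(K) = -5 + K*(7 - K/4) (v(K) = (7 - K/4)*K - 5 = K*(7 - K/4) - 5 = -5 + K*(7 - K/4))
34*v(-12) = 34*(-5 - ¼*(-12)*(-28 - 12)) = 34*(-5 - ¼*(-12)*(-40)) = 34*(-5 - 120) = 34*(-125) = -4250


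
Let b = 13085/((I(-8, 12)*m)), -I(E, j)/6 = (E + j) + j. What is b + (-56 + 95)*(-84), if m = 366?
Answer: -115118621/35136 ≈ -3276.4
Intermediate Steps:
I(E, j) = -12*j - 6*E (I(E, j) = -6*((E + j) + j) = -6*(E + 2*j) = -12*j - 6*E)
b = -13085/35136 (b = 13085/(((-12*12 - 6*(-8))*366)) = 13085/(((-144 + 48)*366)) = 13085/((-96*366)) = 13085/(-35136) = 13085*(-1/35136) = -13085/35136 ≈ -0.37241)
b + (-56 + 95)*(-84) = -13085/35136 + (-56 + 95)*(-84) = -13085/35136 + 39*(-84) = -13085/35136 - 3276 = -115118621/35136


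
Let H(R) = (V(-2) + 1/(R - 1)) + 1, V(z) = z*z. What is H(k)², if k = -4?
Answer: 576/25 ≈ 23.040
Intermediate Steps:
V(z) = z²
H(R) = 5 + 1/(-1 + R) (H(R) = ((-2)² + 1/(R - 1)) + 1 = (4 + 1/(-1 + R)) + 1 = 5 + 1/(-1 + R))
H(k)² = ((-4 + 5*(-4))/(-1 - 4))² = ((-4 - 20)/(-5))² = (-⅕*(-24))² = (24/5)² = 576/25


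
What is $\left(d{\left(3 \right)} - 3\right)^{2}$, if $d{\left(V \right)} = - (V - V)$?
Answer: $9$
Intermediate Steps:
$d{\left(V \right)} = 0$ ($d{\left(V \right)} = \left(-1\right) 0 = 0$)
$\left(d{\left(3 \right)} - 3\right)^{2} = \left(0 - 3\right)^{2} = \left(-3\right)^{2} = 9$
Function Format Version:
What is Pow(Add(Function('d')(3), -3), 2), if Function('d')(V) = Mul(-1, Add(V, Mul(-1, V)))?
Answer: 9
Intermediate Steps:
Function('d')(V) = 0 (Function('d')(V) = Mul(-1, 0) = 0)
Pow(Add(Function('d')(3), -3), 2) = Pow(Add(0, -3), 2) = Pow(-3, 2) = 9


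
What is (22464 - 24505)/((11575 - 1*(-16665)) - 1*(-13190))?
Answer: -2041/41430 ≈ -0.049264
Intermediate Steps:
(22464 - 24505)/((11575 - 1*(-16665)) - 1*(-13190)) = -2041/((11575 + 16665) + 13190) = -2041/(28240 + 13190) = -2041/41430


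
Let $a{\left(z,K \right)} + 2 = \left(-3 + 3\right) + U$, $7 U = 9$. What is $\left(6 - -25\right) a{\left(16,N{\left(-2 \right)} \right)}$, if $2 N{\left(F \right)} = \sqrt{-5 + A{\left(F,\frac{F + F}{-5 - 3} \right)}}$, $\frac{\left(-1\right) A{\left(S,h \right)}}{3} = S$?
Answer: $- \frac{155}{7} \approx -22.143$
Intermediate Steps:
$U = \frac{9}{7}$ ($U = \frac{1}{7} \cdot 9 = \frac{9}{7} \approx 1.2857$)
$A{\left(S,h \right)} = - 3 S$
$N{\left(F \right)} = \frac{\sqrt{-5 - 3 F}}{2}$
$a{\left(z,K \right)} = - \frac{5}{7}$ ($a{\left(z,K \right)} = -2 + \left(\left(-3 + 3\right) + \frac{9}{7}\right) = -2 + \left(0 + \frac{9}{7}\right) = -2 + \frac{9}{7} = - \frac{5}{7}$)
$\left(6 - -25\right) a{\left(16,N{\left(-2 \right)} \right)} = \left(6 - -25\right) \left(- \frac{5}{7}\right) = \left(6 + 25\right) \left(- \frac{5}{7}\right) = 31 \left(- \frac{5}{7}\right) = - \frac{155}{7}$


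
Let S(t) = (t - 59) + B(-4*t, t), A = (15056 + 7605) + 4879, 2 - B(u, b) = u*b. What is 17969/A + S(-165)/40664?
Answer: 13690013/4117230 ≈ 3.3251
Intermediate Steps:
B(u, b) = 2 - b*u (B(u, b) = 2 - u*b = 2 - b*u)
A = 27540 (A = 22661 + 4879 = 27540)
S(t) = -57 + t + 4*t² (S(t) = (t - 59) + (2 - t*(-4*t)) = (-59 + t) + (2 + 4*t²) = -57 + t + 4*t²)
17969/A + S(-165)/40664 = 17969/27540 + (-57 - 165 + 4*(-165)²)/40664 = 17969*(1/27540) + (-57 - 165 + 4*27225)*(1/40664) = 1057/1620 + (-57 - 165 + 108900)*(1/40664) = 1057/1620 + 108678*(1/40664) = 1057/1620 + 54339/20332 = 13690013/4117230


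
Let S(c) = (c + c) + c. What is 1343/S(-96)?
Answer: -1343/288 ≈ -4.6632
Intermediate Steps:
S(c) = 3*c (S(c) = 2*c + c = 3*c)
1343/S(-96) = 1343/((3*(-96))) = 1343/(-288) = 1343*(-1/288) = -1343/288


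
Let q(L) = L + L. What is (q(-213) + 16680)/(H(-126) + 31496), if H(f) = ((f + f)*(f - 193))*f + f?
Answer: -189/117413 ≈ -0.0016097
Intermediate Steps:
q(L) = 2*L
H(f) = f + 2*f²*(-193 + f) (H(f) = ((2*f)*(-193 + f))*f + f = (2*f*(-193 + f))*f + f = 2*f²*(-193 + f) + f = f + 2*f²*(-193 + f))
(q(-213) + 16680)/(H(-126) + 31496) = (2*(-213) + 16680)/(-126*(1 - 386*(-126) + 2*(-126)²) + 31496) = (-426 + 16680)/(-126*(1 + 48636 + 2*15876) + 31496) = 16254/(-126*(1 + 48636 + 31752) + 31496) = 16254/(-126*80389 + 31496) = 16254/(-10129014 + 31496) = 16254/(-10097518) = 16254*(-1/10097518) = -189/117413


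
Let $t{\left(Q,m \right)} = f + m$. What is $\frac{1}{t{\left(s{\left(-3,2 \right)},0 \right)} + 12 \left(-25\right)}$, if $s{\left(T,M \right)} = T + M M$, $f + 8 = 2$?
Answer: $- \frac{1}{306} \approx -0.003268$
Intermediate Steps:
$f = -6$ ($f = -8 + 2 = -6$)
$s{\left(T,M \right)} = T + M^{2}$
$t{\left(Q,m \right)} = -6 + m$
$\frac{1}{t{\left(s{\left(-3,2 \right)},0 \right)} + 12 \left(-25\right)} = \frac{1}{\left(-6 + 0\right) + 12 \left(-25\right)} = \frac{1}{-6 - 300} = \frac{1}{-306} = - \frac{1}{306}$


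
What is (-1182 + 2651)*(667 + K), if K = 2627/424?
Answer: 419304015/424 ≈ 9.8893e+5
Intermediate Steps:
K = 2627/424 (K = 2627*(1/424) = 2627/424 ≈ 6.1958)
(-1182 + 2651)*(667 + K) = (-1182 + 2651)*(667 + 2627/424) = 1469*(285435/424) = 419304015/424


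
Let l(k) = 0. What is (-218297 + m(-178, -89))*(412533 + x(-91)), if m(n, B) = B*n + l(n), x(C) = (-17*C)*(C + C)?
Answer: -26517353445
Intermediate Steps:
x(C) = -34*C² (x(C) = (-17*C)*(2*C) = -34*C²)
m(n, B) = B*n (m(n, B) = B*n + 0 = B*n)
(-218297 + m(-178, -89))*(412533 + x(-91)) = (-218297 - 89*(-178))*(412533 - 34*(-91)²) = (-218297 + 15842)*(412533 - 34*8281) = -202455*(412533 - 281554) = -202455*130979 = -26517353445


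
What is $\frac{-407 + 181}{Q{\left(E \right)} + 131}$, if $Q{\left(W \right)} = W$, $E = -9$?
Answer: $- \frac{113}{61} \approx -1.8525$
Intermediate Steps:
$\frac{-407 + 181}{Q{\left(E \right)} + 131} = \frac{-407 + 181}{-9 + 131} = - \frac{226}{122} = \left(-226\right) \frac{1}{122} = - \frac{113}{61}$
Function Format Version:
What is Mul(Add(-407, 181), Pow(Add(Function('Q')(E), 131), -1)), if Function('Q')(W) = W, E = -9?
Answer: Rational(-113, 61) ≈ -1.8525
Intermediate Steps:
Mul(Add(-407, 181), Pow(Add(Function('Q')(E), 131), -1)) = Mul(Add(-407, 181), Pow(Add(-9, 131), -1)) = Mul(-226, Pow(122, -1)) = Mul(-226, Rational(1, 122)) = Rational(-113, 61)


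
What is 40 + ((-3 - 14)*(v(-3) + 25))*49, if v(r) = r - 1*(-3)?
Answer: -20785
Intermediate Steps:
v(r) = 3 + r (v(r) = r + 3 = 3 + r)
40 + ((-3 - 14)*(v(-3) + 25))*49 = 40 + ((-3 - 14)*((3 - 3) + 25))*49 = 40 - 17*(0 + 25)*49 = 40 - 17*25*49 = 40 - 425*49 = 40 - 20825 = -20785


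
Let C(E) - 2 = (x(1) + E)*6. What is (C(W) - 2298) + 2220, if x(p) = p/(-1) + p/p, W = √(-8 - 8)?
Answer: -76 + 24*I ≈ -76.0 + 24.0*I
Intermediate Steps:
W = 4*I (W = √(-16) = 4*I ≈ 4.0*I)
x(p) = 1 - p (x(p) = p*(-1) + 1 = -p + 1 = 1 - p)
C(E) = 2 + 6*E (C(E) = 2 + ((1 - 1*1) + E)*6 = 2 + ((1 - 1) + E)*6 = 2 + (0 + E)*6 = 2 + E*6 = 2 + 6*E)
(C(W) - 2298) + 2220 = ((2 + 6*(4*I)) - 2298) + 2220 = ((2 + 24*I) - 2298) + 2220 = (-2296 + 24*I) + 2220 = -76 + 24*I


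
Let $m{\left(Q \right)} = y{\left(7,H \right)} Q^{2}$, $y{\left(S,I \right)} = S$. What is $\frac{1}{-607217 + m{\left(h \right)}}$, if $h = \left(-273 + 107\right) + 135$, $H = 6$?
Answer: $- \frac{1}{600490} \approx -1.6653 \cdot 10^{-6}$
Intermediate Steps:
$h = -31$ ($h = -166 + 135 = -31$)
$m{\left(Q \right)} = 7 Q^{2}$
$\frac{1}{-607217 + m{\left(h \right)}} = \frac{1}{-607217 + 7 \left(-31\right)^{2}} = \frac{1}{-607217 + 7 \cdot 961} = \frac{1}{-607217 + 6727} = \frac{1}{-600490} = - \frac{1}{600490}$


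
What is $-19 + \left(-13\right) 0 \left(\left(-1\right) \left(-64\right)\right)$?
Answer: $-19$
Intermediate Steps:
$-19 + \left(-13\right) 0 \left(\left(-1\right) \left(-64\right)\right) = -19 + 0 \cdot 64 = -19 + 0 = -19$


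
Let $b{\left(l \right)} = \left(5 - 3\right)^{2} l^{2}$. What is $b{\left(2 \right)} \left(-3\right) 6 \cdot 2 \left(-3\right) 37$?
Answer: $63936$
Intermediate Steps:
$b{\left(l \right)} = 4 l^{2}$ ($b{\left(l \right)} = 2^{2} l^{2} = 4 l^{2}$)
$b{\left(2 \right)} \left(-3\right) 6 \cdot 2 \left(-3\right) 37 = 4 \cdot 2^{2} \left(-3\right) 6 \cdot 2 \left(-3\right) 37 = 4 \cdot 4 \left(-3\right) 6 \left(-6\right) 37 = 16 \left(-3\right) 6 \left(-6\right) 37 = \left(-48\right) 6 \left(-6\right) 37 = \left(-288\right) \left(-6\right) 37 = 1728 \cdot 37 = 63936$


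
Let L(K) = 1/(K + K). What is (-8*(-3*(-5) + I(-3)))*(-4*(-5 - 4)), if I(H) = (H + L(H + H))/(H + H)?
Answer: -4468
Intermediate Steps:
L(K) = 1/(2*K)
I(H) = (H + 1/(4*H))/(2*H) (I(H) = (H + 1/(2*(H + H)))/(H + H) = (H + 1/(2*((2*H))))/((2*H)) = (H + (1/(2*H))/2)*(1/(2*H)) = (H + 1/(4*H))*(1/(2*H)) = (H + 1/(4*H))/(2*H))
(-8*(-3*(-5) + I(-3)))*(-4*(-5 - 4)) = (-8*(-3*(-5) + (1/2 + (1/8)/(-3)**2)))*(-4*(-5 - 4)) = (-8*(15 + (1/2 + (1/8)*(1/9))))*(-4*(-9)) = -8*(15 + (1/2 + 1/72))*36 = -8*(15 + 37/72)*36 = -8*1117/72*36 = -1117/9*36 = -4468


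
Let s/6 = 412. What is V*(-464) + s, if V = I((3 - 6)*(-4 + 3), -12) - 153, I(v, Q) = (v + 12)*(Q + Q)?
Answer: 240504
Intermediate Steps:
s = 2472 (s = 6*412 = 2472)
I(v, Q) = 2*Q*(12 + v) (I(v, Q) = (12 + v)*(2*Q) = 2*Q*(12 + v))
V = -513 (V = 2*(-12)*(12 + (3 - 6)*(-4 + 3)) - 153 = 2*(-12)*(12 - 3*(-1)) - 153 = 2*(-12)*(12 + 3) - 153 = 2*(-12)*15 - 153 = -360 - 153 = -513)
V*(-464) + s = -513*(-464) + 2472 = 238032 + 2472 = 240504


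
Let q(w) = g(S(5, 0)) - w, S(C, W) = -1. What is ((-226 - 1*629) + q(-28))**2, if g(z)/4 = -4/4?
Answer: 690561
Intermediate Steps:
g(z) = -4 (g(z) = 4*(-4/4) = 4*(-4*1/4) = 4*(-1) = -4)
q(w) = -4 - w
((-226 - 1*629) + q(-28))**2 = ((-226 - 1*629) + (-4 - 1*(-28)))**2 = ((-226 - 629) + (-4 + 28))**2 = (-855 + 24)**2 = (-831)**2 = 690561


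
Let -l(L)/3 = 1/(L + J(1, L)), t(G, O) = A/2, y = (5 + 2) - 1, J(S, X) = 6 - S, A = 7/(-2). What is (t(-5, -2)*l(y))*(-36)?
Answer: -189/11 ≈ -17.182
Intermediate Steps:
A = -7/2 (A = 7*(-1/2) = -7/2 ≈ -3.5000)
y = 6 (y = 7 - 1 = 6)
t(G, O) = -7/4 (t(G, O) = -7/2/2 = -7/2*1/2 = -7/4)
l(L) = -3/(5 + L) (l(L) = -3/(L + (6 - 1*1)) = -3/(L + (6 - 1)) = -3/(L + 5) = -3/(5 + L))
(t(-5, -2)*l(y))*(-36) = -(-21)/(4*(5 + 6))*(-36) = -(-21)/(4*11)*(-36) = -7/4*(-3/11)*(-36) = (21/44)*(-36) = -189/11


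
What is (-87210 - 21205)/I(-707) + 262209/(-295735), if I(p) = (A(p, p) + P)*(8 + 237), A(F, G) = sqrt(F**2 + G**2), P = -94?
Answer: -6666800721106/7179298052465 - 2189983*sqrt(2)/6936034 ≈ -1.3751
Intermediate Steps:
I(p) = -23030 + 245*sqrt(2)*sqrt(p**2) (I(p) = (sqrt(p**2 + p**2) - 94)*(8 + 237) = (sqrt(2*p**2) - 94)*245 = (sqrt(2)*sqrt(p**2) - 94)*245 = (-94 + sqrt(2)*sqrt(p**2))*245 = -23030 + 245*sqrt(2)*sqrt(p**2))
(-87210 - 21205)/I(-707) + 262209/(-295735) = (-87210 - 21205)/(-23030 + 245*sqrt(2)*sqrt((-707)**2)) + 262209/(-295735) = -108415/(-23030 + 245*sqrt(2)*sqrt(499849)) + 262209*(-1/295735) = -108415/(-23030 + 245*sqrt(2)*707) - 262209/295735 = -108415/(-23030 + 173215*sqrt(2)) - 262209/295735 = -262209/295735 - 108415/(-23030 + 173215*sqrt(2))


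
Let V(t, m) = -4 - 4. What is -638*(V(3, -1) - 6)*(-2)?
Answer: -17864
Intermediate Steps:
V(t, m) = -8
-638*(V(3, -1) - 6)*(-2) = -638*(-8 - 6)*(-2) = -(-8932)*(-2) = -638*28 = -17864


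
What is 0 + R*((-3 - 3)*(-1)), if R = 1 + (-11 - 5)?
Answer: -90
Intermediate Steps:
R = -15 (R = 1 - 16 = -15)
0 + R*((-3 - 3)*(-1)) = 0 - 15*(-3 - 3)*(-1) = 0 - (-90)*(-1) = 0 - 15*6 = 0 - 90 = -90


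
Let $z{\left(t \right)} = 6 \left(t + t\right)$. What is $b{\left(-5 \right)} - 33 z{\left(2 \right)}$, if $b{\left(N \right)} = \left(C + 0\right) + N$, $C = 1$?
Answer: $-796$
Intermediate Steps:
$z{\left(t \right)} = 12 t$ ($z{\left(t \right)} = 6 \cdot 2 t = 12 t$)
$b{\left(N \right)} = 1 + N$ ($b{\left(N \right)} = \left(1 + 0\right) + N = 1 + N$)
$b{\left(-5 \right)} - 33 z{\left(2 \right)} = \left(1 - 5\right) - 33 \cdot 12 \cdot 2 = -4 - 792 = -796$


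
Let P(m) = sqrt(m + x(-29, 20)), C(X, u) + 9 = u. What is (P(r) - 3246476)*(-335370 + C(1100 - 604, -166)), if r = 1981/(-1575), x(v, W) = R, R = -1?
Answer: 1089338789420 - 134218*I*sqrt(127)/3 ≈ 1.0893e+12 - 5.0419e+5*I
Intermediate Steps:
x(v, W) = -1
C(X, u) = -9 + u
r = -283/225 (r = 1981*(-1/1575) = -283/225 ≈ -1.2578)
P(m) = sqrt(-1 + m) (P(m) = sqrt(m - 1) = sqrt(-1 + m))
(P(r) - 3246476)*(-335370 + C(1100 - 604, -166)) = (sqrt(-1 - 283/225) - 3246476)*(-335370 + (-9 - 166)) = (sqrt(-508/225) - 3246476)*(-335370 - 175) = (2*I*sqrt(127)/15 - 3246476)*(-335545) = (-3246476 + 2*I*sqrt(127)/15)*(-335545) = 1089338789420 - 134218*I*sqrt(127)/3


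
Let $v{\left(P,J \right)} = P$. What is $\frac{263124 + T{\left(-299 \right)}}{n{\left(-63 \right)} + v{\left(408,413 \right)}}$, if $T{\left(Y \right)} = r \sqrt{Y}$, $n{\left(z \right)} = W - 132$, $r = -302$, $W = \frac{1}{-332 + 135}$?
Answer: $\frac{51835428}{54371} - \frac{59494 i \sqrt{299}}{54371} \approx 953.37 - 18.921 i$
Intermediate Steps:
$W = - \frac{1}{197}$ ($W = \frac{1}{-197} = - \frac{1}{197} \approx -0.0050761$)
$n{\left(z \right)} = - \frac{26005}{197}$ ($n{\left(z \right)} = - \frac{1}{197} - 132 = - \frac{26005}{197}$)
$T{\left(Y \right)} = - 302 \sqrt{Y}$
$\frac{263124 + T{\left(-299 \right)}}{n{\left(-63 \right)} + v{\left(408,413 \right)}} = \frac{263124 - 302 \sqrt{-299}}{- \frac{26005}{197} + 408} = \frac{263124 - 302 i \sqrt{299}}{\frac{54371}{197}} = \left(263124 - 302 i \sqrt{299}\right) \frac{197}{54371} = \frac{51835428}{54371} - \frac{59494 i \sqrt{299}}{54371}$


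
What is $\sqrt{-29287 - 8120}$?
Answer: $i \sqrt{37407} \approx 193.41 i$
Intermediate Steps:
$\sqrt{-29287 - 8120} = \sqrt{-37407} = i \sqrt{37407}$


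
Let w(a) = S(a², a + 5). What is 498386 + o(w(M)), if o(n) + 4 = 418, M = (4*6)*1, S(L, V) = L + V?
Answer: 498800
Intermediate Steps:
M = 24 (M = 24*1 = 24)
w(a) = 5 + a + a² (w(a) = a² + (a + 5) = a² + (5 + a) = 5 + a + a²)
o(n) = 414 (o(n) = -4 + 418 = 414)
498386 + o(w(M)) = 498386 + 414 = 498800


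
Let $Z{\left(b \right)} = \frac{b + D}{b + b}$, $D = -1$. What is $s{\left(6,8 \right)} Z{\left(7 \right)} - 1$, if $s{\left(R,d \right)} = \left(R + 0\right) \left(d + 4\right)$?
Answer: $\frac{209}{7} \approx 29.857$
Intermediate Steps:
$Z{\left(b \right)} = \frac{-1 + b}{2 b}$ ($Z{\left(b \right)} = \frac{b - 1}{b + b} = \frac{-1 + b}{2 b}$)
$s{\left(R,d \right)} = R \left(4 + d\right)$
$s{\left(6,8 \right)} Z{\left(7 \right)} - 1 = 6 \left(4 + 8\right) \frac{-1 + 7}{2 \cdot 7} - 1 = 6 \cdot 12 \cdot \frac{1}{2} \cdot \frac{1}{7} \cdot 6 - 1 = 72 \cdot \frac{3}{7} - 1 = \frac{216}{7} - 1 = \frac{209}{7}$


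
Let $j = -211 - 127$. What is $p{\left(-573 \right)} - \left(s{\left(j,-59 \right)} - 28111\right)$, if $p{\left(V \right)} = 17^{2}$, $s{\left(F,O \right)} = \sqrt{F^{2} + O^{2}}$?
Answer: $28400 - 5 \sqrt{4709} \approx 28057.0$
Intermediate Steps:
$j = -338$
$p{\left(V \right)} = 289$
$p{\left(-573 \right)} - \left(s{\left(j,-59 \right)} - 28111\right) = 289 - \left(\sqrt{\left(-338\right)^{2} + \left(-59\right)^{2}} - 28111\right) = 289 - \left(\sqrt{114244 + 3481} - 28111\right) = 289 - \left(\sqrt{117725} - 28111\right) = 289 - \left(5 \sqrt{4709} - 28111\right) = 289 - \left(-28111 + 5 \sqrt{4709}\right) = 289 + \left(28111 - 5 \sqrt{4709}\right) = 28400 - 5 \sqrt{4709}$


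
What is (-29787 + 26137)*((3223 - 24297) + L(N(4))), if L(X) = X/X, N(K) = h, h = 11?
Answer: 76916450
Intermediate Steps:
N(K) = 11
L(X) = 1
(-29787 + 26137)*((3223 - 24297) + L(N(4))) = (-29787 + 26137)*((3223 - 24297) + 1) = -3650*(-21074 + 1) = -3650*(-21073) = 76916450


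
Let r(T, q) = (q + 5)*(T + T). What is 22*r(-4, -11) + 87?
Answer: 1143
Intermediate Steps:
r(T, q) = 2*T*(5 + q) (r(T, q) = (5 + q)*(2*T) = 2*T*(5 + q))
22*r(-4, -11) + 87 = 22*(2*(-4)*(5 - 11)) + 87 = 22*(2*(-4)*(-6)) + 87 = 22*48 + 87 = 1056 + 87 = 1143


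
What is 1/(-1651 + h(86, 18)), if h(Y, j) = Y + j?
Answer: -1/1547 ≈ -0.00064641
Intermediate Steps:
1/(-1651 + h(86, 18)) = 1/(-1651 + (86 + 18)) = 1/(-1651 + 104) = 1/(-1547) = -1/1547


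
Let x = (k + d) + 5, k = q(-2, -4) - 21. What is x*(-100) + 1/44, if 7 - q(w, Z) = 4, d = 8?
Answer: 22001/44 ≈ 500.02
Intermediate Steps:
q(w, Z) = 3 (q(w, Z) = 7 - 1*4 = 7 - 4 = 3)
k = -18 (k = 3 - 21 = -18)
x = -5 (x = (-18 + 8) + 5 = -10 + 5 = -5)
x*(-100) + 1/44 = -5*(-100) + 1/44 = 500 + 1/44 = 22001/44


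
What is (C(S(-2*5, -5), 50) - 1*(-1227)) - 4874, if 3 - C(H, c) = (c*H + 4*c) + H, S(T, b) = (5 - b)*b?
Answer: -1294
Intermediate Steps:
S(T, b) = b*(5 - b)
C(H, c) = 3 - H - 4*c - H*c (C(H, c) = 3 - ((c*H + 4*c) + H) = 3 - ((H*c + 4*c) + H) = 3 - ((4*c + H*c) + H) = 3 - (H + 4*c + H*c) = 3 + (-H - 4*c - H*c) = 3 - H - 4*c - H*c)
(C(S(-2*5, -5), 50) - 1*(-1227)) - 4874 = ((3 - (-5)*(5 - 1*(-5)) - 4*50 - 1*(-5*(5 - 1*(-5)))*50) - 1*(-1227)) - 4874 = ((3 - (-5)*(5 + 5) - 200 - 1*(-5*(5 + 5))*50) + 1227) - 4874 = ((3 - (-5)*10 - 200 - 1*(-5*10)*50) + 1227) - 4874 = ((3 - 1*(-50) - 200 - 1*(-50)*50) + 1227) - 4874 = ((3 + 50 - 200 + 2500) + 1227) - 4874 = (2353 + 1227) - 4874 = 3580 - 4874 = -1294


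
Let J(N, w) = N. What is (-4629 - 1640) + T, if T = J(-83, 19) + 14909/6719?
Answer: -42664179/6719 ≈ -6349.8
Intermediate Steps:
T = -542768/6719 (T = -83 + 14909/6719 = -542768/6719 ≈ -80.781)
(-4629 - 1640) + T = (-4629 - 1640) - 542768/6719 = -6269 - 542768/6719 = -42664179/6719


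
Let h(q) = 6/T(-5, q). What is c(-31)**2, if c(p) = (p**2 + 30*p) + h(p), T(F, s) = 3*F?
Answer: 23409/25 ≈ 936.36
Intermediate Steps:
h(q) = -2/5 (h(q) = 6/((3*(-5))) = 6/(-15) = 6*(-1/15) = -2/5)
c(p) = -2/5 + p**2 + 30*p (c(p) = (p**2 + 30*p) - 2/5 = -2/5 + p**2 + 30*p)
c(-31)**2 = (-2/5 + (-31)**2 + 30*(-31))**2 = (-2/5 + 961 - 930)**2 = (153/5)**2 = 23409/25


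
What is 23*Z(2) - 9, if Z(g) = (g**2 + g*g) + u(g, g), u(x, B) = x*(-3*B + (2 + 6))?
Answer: 267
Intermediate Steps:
u(x, B) = x*(8 - 3*B) (u(x, B) = x*(-3*B + 8) = x*(8 - 3*B))
Z(g) = 2*g**2 + g*(8 - 3*g) (Z(g) = (g**2 + g*g) + g*(8 - 3*g) = (g**2 + g**2) + g*(8 - 3*g) = 2*g**2 + g*(8 - 3*g))
23*Z(2) - 9 = 23*(2*(8 - 1*2)) - 9 = 23*(2*(8 - 2)) - 9 = 23*(2*6) - 9 = 23*12 - 9 = 276 - 9 = 267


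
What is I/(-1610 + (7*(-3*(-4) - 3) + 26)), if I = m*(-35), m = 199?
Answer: 6965/1521 ≈ 4.5792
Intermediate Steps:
I = -6965 (I = 199*(-35) = -6965)
I/(-1610 + (7*(-3*(-4) - 3) + 26)) = -6965/(-1610 + (7*(-3*(-4) - 3) + 26)) = -6965/(-1610 + (7*(12 - 3) + 26)) = -6965/(-1610 + (7*9 + 26)) = -6965/(-1610 + (63 + 26)) = -6965/(-1610 + 89) = -6965/(-1521) = -6965*(-1/1521) = 6965/1521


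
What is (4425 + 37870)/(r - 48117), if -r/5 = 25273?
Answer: -3845/15862 ≈ -0.24240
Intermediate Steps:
r = -126365 (r = -5*25273 = -126365)
(4425 + 37870)/(r - 48117) = (4425 + 37870)/(-126365 - 48117) = 42295/(-174482) = 42295*(-1/174482) = -3845/15862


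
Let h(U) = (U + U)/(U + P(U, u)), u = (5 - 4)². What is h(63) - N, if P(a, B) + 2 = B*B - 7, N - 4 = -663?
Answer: 36371/55 ≈ 661.29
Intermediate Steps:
N = -659 (N = 4 - 663 = -659)
u = 1 (u = 1² = 1)
P(a, B) = -9 + B² (P(a, B) = -2 + (B*B - 7) = -2 + (B² - 7) = -2 + (-7 + B²) = -9 + B²)
h(U) = 2*U/(-8 + U) (h(U) = (U + U)/(U + (-9 + 1²)) = (2*U)/(U + (-9 + 1)) = (2*U)/(U - 8) = (2*U)/(-8 + U) = 2*U/(-8 + U))
h(63) - N = 2*63/(-8 + 63) - 1*(-659) = 2*63/55 + 659 = 2*63*(1/55) + 659 = 126/55 + 659 = 36371/55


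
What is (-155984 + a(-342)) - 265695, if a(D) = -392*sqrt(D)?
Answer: -421679 - 1176*I*sqrt(38) ≈ -4.2168e+5 - 7249.4*I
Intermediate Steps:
(-155984 + a(-342)) - 265695 = (-155984 - 1176*I*sqrt(38)) - 265695 = -421679 - 1176*I*sqrt(38)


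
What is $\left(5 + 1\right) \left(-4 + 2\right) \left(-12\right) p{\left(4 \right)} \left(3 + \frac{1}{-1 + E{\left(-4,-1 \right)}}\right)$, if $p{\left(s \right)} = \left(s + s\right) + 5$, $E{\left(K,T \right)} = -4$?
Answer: $\frac{26208}{5} \approx 5241.6$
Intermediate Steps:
$p{\left(s \right)} = 5 + 2 s$ ($p{\left(s \right)} = 2 s + 5 = 5 + 2 s$)
$\left(5 + 1\right) \left(-4 + 2\right) \left(-12\right) p{\left(4 \right)} \left(3 + \frac{1}{-1 + E{\left(-4,-1 \right)}}\right) = \left(5 + 1\right) \left(-4 + 2\right) \left(-12\right) \left(5 + 2 \cdot 4\right) \left(3 + \frac{1}{-1 - 4}\right) = 6 \left(-2\right) \left(-12\right) \left(5 + 8\right) \left(3 + \frac{1}{-5}\right) = \left(-12\right) \left(-12\right) 13 \left(3 - \frac{1}{5}\right) = 144 \cdot 13 \cdot \frac{14}{5} = 1872 \cdot \frac{14}{5} = \frac{26208}{5}$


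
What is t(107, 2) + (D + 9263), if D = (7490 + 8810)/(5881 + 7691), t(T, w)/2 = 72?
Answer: 31922026/3393 ≈ 9408.2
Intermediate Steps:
t(T, w) = 144 (t(T, w) = 2*72 = 144)
D = 4075/3393 (D = 16300/13572 = 16300*(1/13572) = 4075/3393 ≈ 1.2010)
t(107, 2) + (D + 9263) = 144 + (4075/3393 + 9263) = 144 + 31433434/3393 = 31922026/3393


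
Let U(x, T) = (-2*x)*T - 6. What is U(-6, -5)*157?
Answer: -10362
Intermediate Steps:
U(x, T) = -6 - 2*T*x (U(x, T) = -2*T*x - 6 = -6 - 2*T*x)
U(-6, -5)*157 = (-6 - 2*(-5)*(-6))*157 = (-6 - 60)*157 = -66*157 = -10362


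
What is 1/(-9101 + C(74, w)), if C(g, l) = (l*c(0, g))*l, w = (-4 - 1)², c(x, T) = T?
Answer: 1/37149 ≈ 2.6919e-5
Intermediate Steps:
w = 25 (w = (-5)² = 25)
C(g, l) = g*l² (C(g, l) = (l*g)*l = (g*l)*l = g*l²)
1/(-9101 + C(74, w)) = 1/(-9101 + 74*25²) = 1/(-9101 + 74*625) = 1/(-9101 + 46250) = 1/37149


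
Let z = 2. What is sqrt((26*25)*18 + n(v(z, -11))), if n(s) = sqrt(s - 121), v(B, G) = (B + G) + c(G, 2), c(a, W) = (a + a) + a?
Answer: sqrt(11700 + I*sqrt(163)) ≈ 108.17 + 0.059*I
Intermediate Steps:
c(a, W) = 3*a (c(a, W) = 2*a + a = 3*a)
v(B, G) = B + 4*G (v(B, G) = (B + G) + 3*G = B + 4*G)
n(s) = sqrt(-121 + s)
sqrt((26*25)*18 + n(v(z, -11))) = sqrt((26*25)*18 + sqrt(-121 + (2 + 4*(-11)))) = sqrt(650*18 + sqrt(-121 + (2 - 44))) = sqrt(11700 + sqrt(-121 - 42)) = sqrt(11700 + sqrt(-163)) = sqrt(11700 + I*sqrt(163))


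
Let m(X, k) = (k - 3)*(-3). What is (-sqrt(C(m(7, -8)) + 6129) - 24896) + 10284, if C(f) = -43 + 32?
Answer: -14612 - sqrt(6118) ≈ -14690.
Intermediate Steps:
m(X, k) = 9 - 3*k (m(X, k) = (-3 + k)*(-3) = 9 - 3*k)
C(f) = -11
(-sqrt(C(m(7, -8)) + 6129) - 24896) + 10284 = (-sqrt(-11 + 6129) - 24896) + 10284 = (-sqrt(6118) - 24896) + 10284 = (-24896 - sqrt(6118)) + 10284 = -14612 - sqrt(6118)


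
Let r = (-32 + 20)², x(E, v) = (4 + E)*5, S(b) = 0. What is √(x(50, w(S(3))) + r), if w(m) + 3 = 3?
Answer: 3*√46 ≈ 20.347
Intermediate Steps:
w(m) = 0 (w(m) = -3 + 3 = 0)
x(E, v) = 20 + 5*E
r = 144 (r = (-12)² = 144)
√(x(50, w(S(3))) + r) = √((20 + 5*50) + 144) = √((20 + 250) + 144) = √(270 + 144) = √414 = 3*√46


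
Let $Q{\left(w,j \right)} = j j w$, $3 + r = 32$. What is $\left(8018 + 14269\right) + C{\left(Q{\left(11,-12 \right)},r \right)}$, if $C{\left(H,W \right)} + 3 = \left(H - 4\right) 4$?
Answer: $28604$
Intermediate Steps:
$r = 29$ ($r = -3 + 32 = 29$)
$Q{\left(w,j \right)} = w j^{2}$ ($Q{\left(w,j \right)} = j^{2} w = w j^{2}$)
$C{\left(H,W \right)} = -19 + 4 H$ ($C{\left(H,W \right)} = -3 + \left(H - 4\right) 4 = -3 + \left(-4 + H\right) 4 = -3 + \left(-16 + 4 H\right) = -19 + 4 H$)
$\left(8018 + 14269\right) + C{\left(Q{\left(11,-12 \right)},r \right)} = \left(8018 + 14269\right) - \left(19 - 4 \cdot 11 \left(-12\right)^{2}\right) = 22287 - \left(19 - 4 \cdot 11 \cdot 144\right) = 22287 + \left(-19 + 4 \cdot 1584\right) = 22287 + \left(-19 + 6336\right) = 22287 + 6317 = 28604$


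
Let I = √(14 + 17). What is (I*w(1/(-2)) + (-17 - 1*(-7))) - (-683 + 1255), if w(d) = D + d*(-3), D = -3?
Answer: -582 - 3*√31/2 ≈ -590.35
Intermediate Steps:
w(d) = -3 - 3*d (w(d) = -3 + d*(-3) = -3 - 3*d)
I = √31 ≈ 5.5678
(I*w(1/(-2)) + (-17 - 1*(-7))) - (-683 + 1255) = (√31*(-3 - 3/(-2)) + (-17 - 1*(-7))) - (-683 + 1255) = (√31*(-3 - 3*(-½)) + (-17 + 7)) - 1*572 = (√31*(-3 + 3/2) - 10) - 572 = (√31*(-3/2) - 10) - 572 = (-3*√31/2 - 10) - 572 = (-10 - 3*√31/2) - 572 = -582 - 3*√31/2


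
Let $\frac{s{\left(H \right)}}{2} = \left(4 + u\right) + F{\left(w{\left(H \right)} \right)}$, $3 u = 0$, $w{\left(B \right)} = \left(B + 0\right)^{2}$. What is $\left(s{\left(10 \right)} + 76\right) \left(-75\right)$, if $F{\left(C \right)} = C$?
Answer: $-21300$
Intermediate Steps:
$w{\left(B \right)} = B^{2}$
$u = 0$ ($u = \frac{1}{3} \cdot 0 = 0$)
$s{\left(H \right)} = 8 + 2 H^{2}$ ($s{\left(H \right)} = 2 \left(\left(4 + 0\right) + H^{2}\right) = 2 \left(4 + H^{2}\right) = 8 + 2 H^{2}$)
$\left(s{\left(10 \right)} + 76\right) \left(-75\right) = \left(\left(8 + 2 \cdot 10^{2}\right) + 76\right) \left(-75\right) = \left(\left(8 + 2 \cdot 100\right) + 76\right) \left(-75\right) = \left(\left(8 + 200\right) + 76\right) \left(-75\right) = \left(208 + 76\right) \left(-75\right) = 284 \left(-75\right) = -21300$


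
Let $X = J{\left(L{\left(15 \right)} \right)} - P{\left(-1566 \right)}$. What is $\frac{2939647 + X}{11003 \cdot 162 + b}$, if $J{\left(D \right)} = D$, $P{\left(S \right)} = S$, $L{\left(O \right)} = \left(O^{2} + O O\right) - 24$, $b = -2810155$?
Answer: $- \frac{2941639}{1027669} \approx -2.8624$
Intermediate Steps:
$L{\left(O \right)} = -24 + 2 O^{2}$ ($L{\left(O \right)} = \left(O^{2} + O^{2}\right) - 24 = 2 O^{2} - 24 = -24 + 2 O^{2}$)
$X = 1992$ ($X = \left(-24 + 2 \cdot 15^{2}\right) - -1566 = \left(-24 + 2 \cdot 225\right) + 1566 = \left(-24 + 450\right) + 1566 = 426 + 1566 = 1992$)
$\frac{2939647 + X}{11003 \cdot 162 + b} = \frac{2939647 + 1992}{11003 \cdot 162 - 2810155} = \frac{2941639}{1782486 - 2810155} = \frac{2941639}{-1027669} = 2941639 \left(- \frac{1}{1027669}\right) = - \frac{2941639}{1027669}$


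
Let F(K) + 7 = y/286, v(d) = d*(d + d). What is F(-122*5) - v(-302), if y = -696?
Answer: -26085693/143 ≈ -1.8242e+5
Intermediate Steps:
v(d) = 2*d**2 (v(d) = d*(2*d) = 2*d**2)
F(K) = -1349/143 (F(K) = -7 - 696/286 = -7 - 696*1/286 = -7 - 348/143 = -1349/143)
F(-122*5) - v(-302) = -1349/143 - 2*(-302)**2 = -1349/143 - 2*91204 = -1349/143 - 1*182408 = -1349/143 - 182408 = -26085693/143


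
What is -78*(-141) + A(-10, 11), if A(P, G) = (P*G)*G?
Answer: 9788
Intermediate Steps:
A(P, G) = P*G**2 (A(P, G) = (G*P)*G = P*G**2)
-78*(-141) + A(-10, 11) = -78*(-141) - 10*11**2 = 10998 - 10*121 = 10998 - 1210 = 9788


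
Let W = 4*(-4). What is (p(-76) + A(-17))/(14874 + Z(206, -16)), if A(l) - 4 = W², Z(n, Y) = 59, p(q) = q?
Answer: 184/14933 ≈ 0.012322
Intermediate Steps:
W = -16
A(l) = 260 (A(l) = 4 + (-16)² = 4 + 256 = 260)
(p(-76) + A(-17))/(14874 + Z(206, -16)) = (-76 + 260)/(14874 + 59) = 184/14933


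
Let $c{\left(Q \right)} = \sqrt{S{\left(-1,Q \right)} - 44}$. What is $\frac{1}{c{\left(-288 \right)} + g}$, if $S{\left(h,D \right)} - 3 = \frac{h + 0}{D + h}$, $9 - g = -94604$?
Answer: $\frac{27343157}{2587018125089} - \frac{34 i \sqrt{2962}}{2587018125089} \approx 1.0569 \cdot 10^{-5} - 7.1527 \cdot 10^{-10} i$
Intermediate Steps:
$g = 94613$ ($g = 9 - -94604 = 9 + 94604 = 94613$)
$S{\left(h,D \right)} = 3 + \frac{h}{D + h}$ ($S{\left(h,D \right)} = 3 + \frac{h + 0}{D + h} = 3 + \frac{h}{D + h}$)
$c{\left(Q \right)} = \sqrt{-44 + \frac{-4 + 3 Q}{-1 + Q}}$ ($c{\left(Q \right)} = \sqrt{\frac{3 Q + 4 \left(-1\right)}{Q - 1} - 44} = \sqrt{\frac{3 Q - 4}{-1 + Q} - 44} = \sqrt{\frac{-4 + 3 Q}{-1 + Q} - 44} = \sqrt{-44 + \frac{-4 + 3 Q}{-1 + Q}}$)
$\frac{1}{c{\left(-288 \right)} + g} = \frac{1}{\sqrt{\frac{40 - -11808}{-1 - 288}} + 94613} = \frac{1}{\sqrt{\frac{40 + 11808}{-289}} + 94613} = \frac{1}{\sqrt{\left(- \frac{1}{289}\right) 11848} + 94613} = \frac{1}{\sqrt{- \frac{11848}{289}} + 94613} = \frac{1}{\frac{2 i \sqrt{2962}}{17} + 94613} = \frac{1}{94613 + \frac{2 i \sqrt{2962}}{17}}$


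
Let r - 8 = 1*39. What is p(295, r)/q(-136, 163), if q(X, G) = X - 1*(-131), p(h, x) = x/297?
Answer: -47/1485 ≈ -0.031650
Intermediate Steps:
r = 47 (r = 8 + 1*39 = 8 + 39 = 47)
p(h, x) = x/297 (p(h, x) = x*(1/297) = x/297)
q(X, G) = 131 + X (q(X, G) = X + 131 = 131 + X)
p(295, r)/q(-136, 163) = ((1/297)*47)/(131 - 136) = (47/297)/(-5) = (47/297)*(-1/5) = -47/1485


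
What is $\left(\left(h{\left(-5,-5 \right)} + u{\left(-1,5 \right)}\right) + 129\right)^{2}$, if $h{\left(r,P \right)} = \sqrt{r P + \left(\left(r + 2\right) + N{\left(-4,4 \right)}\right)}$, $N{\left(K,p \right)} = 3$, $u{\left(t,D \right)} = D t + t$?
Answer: $16384$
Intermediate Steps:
$u{\left(t,D \right)} = t + D t$
$h{\left(r,P \right)} = \sqrt{5 + r + P r}$ ($h{\left(r,P \right)} = \sqrt{r P + \left(\left(r + 2\right) + 3\right)} = \sqrt{P r + \left(\left(2 + r\right) + 3\right)} = \sqrt{P r + \left(5 + r\right)} = \sqrt{5 + r + P r}$)
$\left(\left(h{\left(-5,-5 \right)} + u{\left(-1,5 \right)}\right) + 129\right)^{2} = \left(\left(\sqrt{5 - 5 - -25} - \left(1 + 5\right)\right) + 129\right)^{2} = \left(\left(\sqrt{5 - 5 + 25} - 6\right) + 129\right)^{2} = \left(\left(\sqrt{25} - 6\right) + 129\right)^{2} = \left(\left(5 - 6\right) + 129\right)^{2} = \left(-1 + 129\right)^{2} = 128^{2} = 16384$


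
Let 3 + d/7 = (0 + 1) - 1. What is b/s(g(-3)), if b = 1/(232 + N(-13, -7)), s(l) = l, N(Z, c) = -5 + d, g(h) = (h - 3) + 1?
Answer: -1/1030 ≈ -0.00097087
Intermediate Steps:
d = -21 (d = -21 + 7*((0 + 1) - 1) = -21 + 7*(1 - 1) = -21 + 7*0 = -21 + 0 = -21)
g(h) = -2 + h (g(h) = (-3 + h) + 1 = -2 + h)
N(Z, c) = -26 (N(Z, c) = -5 - 21 = -26)
b = 1/206 (b = 1/(232 - 26) = 1/206 ≈ 0.0048544)
b/s(g(-3)) = (1/206)/(-2 - 3) = (1/206)/(-5) = -⅕*1/206 = -1/1030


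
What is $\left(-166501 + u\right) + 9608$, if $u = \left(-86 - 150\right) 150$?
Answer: $-192293$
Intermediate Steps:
$u = -35400$ ($u = \left(-236\right) 150 = -35400$)
$\left(-166501 + u\right) + 9608 = \left(-166501 - 35400\right) + 9608 = -201901 + 9608 = -192293$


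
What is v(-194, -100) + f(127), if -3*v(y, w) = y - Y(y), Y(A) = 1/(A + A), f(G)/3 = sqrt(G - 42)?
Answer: 75271/1164 + 3*sqrt(85) ≈ 92.324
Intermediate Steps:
f(G) = 3*sqrt(-42 + G) (f(G) = 3*sqrt(G - 42) = 3*sqrt(-42 + G))
Y(A) = 1/(2*A)
v(y, w) = -y/3 + 1/(6*y) (v(y, w) = -(y - 1/(2*y))/3 = -y/3 + 1/(6*y))
v(-194, -100) + f(127) = (-1/3*(-194) + (1/6)/(-194)) + 3*sqrt(-42 + 127) = (194/3 + (1/6)*(-1/194)) + 3*sqrt(85) = (194/3 - 1/1164) + 3*sqrt(85) = 75271/1164 + 3*sqrt(85)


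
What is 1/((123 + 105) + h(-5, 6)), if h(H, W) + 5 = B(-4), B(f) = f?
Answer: 1/219 ≈ 0.0045662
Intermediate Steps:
h(H, W) = -9 (h(H, W) = -5 - 4 = -9)
1/((123 + 105) + h(-5, 6)) = 1/((123 + 105) - 9) = 1/(228 - 9) = 1/219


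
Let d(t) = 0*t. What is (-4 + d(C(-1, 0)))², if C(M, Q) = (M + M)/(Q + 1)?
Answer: 16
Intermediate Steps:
C(M, Q) = 2*M/(1 + Q) (C(M, Q) = (2*M)/(1 + Q) = 2*M/(1 + Q))
d(t) = 0
(-4 + d(C(-1, 0)))² = (-4 + 0)² = (-4)² = 16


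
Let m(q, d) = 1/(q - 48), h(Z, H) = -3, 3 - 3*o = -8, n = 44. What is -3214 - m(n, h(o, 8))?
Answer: -12855/4 ≈ -3213.8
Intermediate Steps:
o = 11/3 (o = 1 - ⅓*(-8) = 1 + 8/3 = 11/3 ≈ 3.6667)
m(q, d) = 1/(-48 + q)
-3214 - m(n, h(o, 8)) = -3214 - 1/(-48 + 44) = -3214 - 1/(-4) = -3214 - 1*(-¼) = -3214 + ¼ = -12855/4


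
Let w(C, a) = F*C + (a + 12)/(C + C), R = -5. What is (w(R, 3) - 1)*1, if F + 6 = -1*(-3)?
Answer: 25/2 ≈ 12.500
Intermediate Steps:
F = -3 (F = -6 - 1*(-3) = -6 + 3 = -3)
w(C, a) = -3*C + (12 + a)/(2*C) (w(C, a) = -3*C + (a + 12)/(C + C) = -3*C + (12 + a)/((2*C)) = -3*C + (12 + a)*(1/(2*C)) = -3*C + (12 + a)/(2*C))
(w(R, 3) - 1)*1 = ((½)*(12 + 3 - 6*(-5)²)/(-5) - 1)*1 = ((½)*(-⅕)*(12 + 3 - 6*25) - 1)*1 = ((½)*(-⅕)*(12 + 3 - 150) - 1)*1 = ((½)*(-⅕)*(-135) - 1)*1 = (27/2 - 1)*1 = (25/2)*1 = 25/2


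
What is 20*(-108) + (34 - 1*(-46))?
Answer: -2080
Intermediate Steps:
20*(-108) + (34 - 1*(-46)) = -2160 + (34 + 46) = -2160 + 80 = -2080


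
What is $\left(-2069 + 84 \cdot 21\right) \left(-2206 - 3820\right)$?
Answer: $1837930$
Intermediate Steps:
$\left(-2069 + 84 \cdot 21\right) \left(-2206 - 3820\right) = \left(-2069 + 1764\right) \left(-6026\right) = \left(-305\right) \left(-6026\right) = 1837930$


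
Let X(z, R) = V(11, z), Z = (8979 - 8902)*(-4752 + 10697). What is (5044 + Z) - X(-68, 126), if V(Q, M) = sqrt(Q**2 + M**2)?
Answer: 462809 - sqrt(4745) ≈ 4.6274e+5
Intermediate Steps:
Z = 457765 (Z = 77*5945 = 457765)
V(Q, M) = sqrt(M**2 + Q**2)
X(z, R) = sqrt(121 + z**2) (X(z, R) = sqrt(z**2 + 11**2) = sqrt(z**2 + 121) = sqrt(121 + z**2))
(5044 + Z) - X(-68, 126) = (5044 + 457765) - sqrt(121 + (-68)**2) = 462809 - sqrt(121 + 4624) = 462809 - sqrt(4745)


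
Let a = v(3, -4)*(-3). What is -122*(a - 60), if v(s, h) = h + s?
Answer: 6954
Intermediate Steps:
a = 3 (a = (-4 + 3)*(-3) = -1*(-3) = 3)
-122*(a - 60) = -122*(3 - 60) = -122*(-57) = 6954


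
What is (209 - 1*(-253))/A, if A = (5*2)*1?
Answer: 231/5 ≈ 46.200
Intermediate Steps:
A = 10 (A = 10*1 = 10)
(209 - 1*(-253))/A = (209 - 1*(-253))/10 = (209 + 253)*(1/10) = 462*(1/10) = 231/5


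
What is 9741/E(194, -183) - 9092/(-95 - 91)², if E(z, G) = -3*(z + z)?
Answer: -28965227/3355812 ≈ -8.6314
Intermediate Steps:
E(z, G) = -6*z
9741/E(194, -183) - 9092/(-95 - 91)² = 9741/((-6*194)) - 9092/(-95 - 91)² = 9741/(-1164) - 9092/((-186)²) = 9741*(-1/1164) - 9092/34596 = -3247/388 - 9092*1/34596 = -3247/388 - 2273/8649 = -28965227/3355812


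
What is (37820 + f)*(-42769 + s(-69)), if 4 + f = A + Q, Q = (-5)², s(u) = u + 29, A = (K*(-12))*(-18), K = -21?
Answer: -1425753745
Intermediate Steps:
A = -4536 (A = -21*(-12)*(-18) = 252*(-18) = -4536)
s(u) = 29 + u
Q = 25
f = -4515 (f = -4 + (-4536 + 25) = -4 - 4511 = -4515)
(37820 + f)*(-42769 + s(-69)) = (37820 - 4515)*(-42769 + (29 - 69)) = 33305*(-42769 - 40) = 33305*(-42809) = -1425753745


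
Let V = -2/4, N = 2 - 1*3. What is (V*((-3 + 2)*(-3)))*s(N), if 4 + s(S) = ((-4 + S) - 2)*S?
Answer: -9/2 ≈ -4.5000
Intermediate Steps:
N = -1 (N = 2 - 3 = -1)
s(S) = -4 + S*(-6 + S) (s(S) = -4 + ((-4 + S) - 2)*S = -4 + (-6 + S)*S = -4 + S*(-6 + S))
V = -½ (V = -2*¼ = -½ ≈ -0.50000)
(V*((-3 + 2)*(-3)))*s(N) = (-(-3 + 2)*(-3)/2)*(-4 + (-1)² - 6*(-1)) = (-(-1)*(-3)/2)*(-4 + 1 + 6) = -½*3*3 = -3/2*3 = -9/2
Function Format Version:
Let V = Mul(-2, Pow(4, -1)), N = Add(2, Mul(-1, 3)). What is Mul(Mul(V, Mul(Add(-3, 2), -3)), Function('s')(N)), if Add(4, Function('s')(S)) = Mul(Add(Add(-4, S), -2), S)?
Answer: Rational(-9, 2) ≈ -4.5000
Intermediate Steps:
N = -1 (N = Add(2, -3) = -1)
Function('s')(S) = Add(-4, Mul(S, Add(-6, S))) (Function('s')(S) = Add(-4, Mul(Add(Add(-4, S), -2), S)) = Add(-4, Mul(Add(-6, S), S)) = Add(-4, Mul(S, Add(-6, S))))
V = Rational(-1, 2) (V = Mul(-2, Rational(1, 4)) = Rational(-1, 2) ≈ -0.50000)
Mul(Mul(V, Mul(Add(-3, 2), -3)), Function('s')(N)) = Mul(Mul(Rational(-1, 2), Mul(Add(-3, 2), -3)), Add(-4, Pow(-1, 2), Mul(-6, -1))) = Mul(Mul(Rational(-1, 2), Mul(-1, -3)), Add(-4, 1, 6)) = Mul(Mul(Rational(-1, 2), 3), 3) = Mul(Rational(-3, 2), 3) = Rational(-9, 2)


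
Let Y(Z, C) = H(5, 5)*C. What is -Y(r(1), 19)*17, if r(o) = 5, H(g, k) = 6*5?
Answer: -9690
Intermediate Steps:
H(g, k) = 30
Y(Z, C) = 30*C
-Y(r(1), 19)*17 = -30*19*17 = -1*570*17 = -570*17 = -9690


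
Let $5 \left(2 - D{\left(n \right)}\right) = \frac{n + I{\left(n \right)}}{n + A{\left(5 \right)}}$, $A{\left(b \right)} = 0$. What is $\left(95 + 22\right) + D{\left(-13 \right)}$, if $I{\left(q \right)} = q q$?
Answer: $\frac{607}{5} \approx 121.4$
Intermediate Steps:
$I{\left(q \right)} = q^{2}$
$D{\left(n \right)} = 2 - \frac{n + n^{2}}{5 n}$ ($D{\left(n \right)} = 2 - \frac{\left(n + n^{2}\right) \frac{1}{n + 0}}{5} = 2 - \frac{\left(n + n^{2}\right) \frac{1}{n}}{5} = 2 - \frac{\frac{1}{n} \left(n + n^{2}\right)}{5} = 2 - \frac{n + n^{2}}{5 n}$)
$\left(95 + 22\right) + D{\left(-13 \right)} = \left(95 + 22\right) + \left(\frac{9}{5} - - \frac{13}{5}\right) = 117 + \left(\frac{9}{5} + \frac{13}{5}\right) = 117 + \frac{22}{5} = \frac{607}{5}$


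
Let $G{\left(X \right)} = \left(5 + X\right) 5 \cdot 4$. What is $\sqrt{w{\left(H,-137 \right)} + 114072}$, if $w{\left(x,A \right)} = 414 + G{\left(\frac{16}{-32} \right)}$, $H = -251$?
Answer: $4 \sqrt{7161} \approx 338.49$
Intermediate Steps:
$G{\left(X \right)} = 100 + 20 X$ ($G{\left(X \right)} = \left(5 + X\right) 20 = 100 + 20 X$)
$w{\left(x,A \right)} = 504$ ($w{\left(x,A \right)} = 414 + \left(100 + 20 \frac{16}{-32}\right) = 414 + \left(100 + 20 \cdot 16 \left(- \frac{1}{32}\right)\right) = 414 + \left(100 + 20 \left(- \frac{1}{2}\right)\right) = 414 + \left(100 - 10\right) = 414 + 90 = 504$)
$\sqrt{w{\left(H,-137 \right)} + 114072} = \sqrt{504 + 114072} = \sqrt{114576} = 4 \sqrt{7161}$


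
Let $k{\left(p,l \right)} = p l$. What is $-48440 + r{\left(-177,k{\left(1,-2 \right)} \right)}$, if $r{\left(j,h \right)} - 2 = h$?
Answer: $-48440$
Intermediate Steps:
$k{\left(p,l \right)} = l p$
$r{\left(j,h \right)} = 2 + h$
$-48440 + r{\left(-177,k{\left(1,-2 \right)} \right)} = -48440 + \left(2 - 2\right) = -48440 + 0 = -48440$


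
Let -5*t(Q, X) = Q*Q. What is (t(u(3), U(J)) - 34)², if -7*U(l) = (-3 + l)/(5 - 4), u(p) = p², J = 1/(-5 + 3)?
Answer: 63001/25 ≈ 2520.0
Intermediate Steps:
J = -½ (J = 1/(-2) = -½ ≈ -0.50000)
U(l) = 3/7 - l/7 (U(l) = -(-3 + l)/(7*(5 - 4)) = -(-3 + l)/(7*1) = -(-3 + l)/7 = 3/7 - l/7)
t(Q, X) = -Q²/5 (t(Q, X) = -Q*Q/5 = -Q²/5)
(t(u(3), U(J)) - 34)² = (-(3²)²/5 - 34)² = (-⅕*9² - 34)² = (-⅕*81 - 34)² = (-81/5 - 34)² = (-251/5)² = 63001/25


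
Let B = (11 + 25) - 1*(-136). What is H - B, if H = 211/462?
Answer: -79253/462 ≈ -171.54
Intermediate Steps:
H = 211/462 (H = 211*(1/462) = 211/462 ≈ 0.45671)
B = 172 (B = 36 + 136 = 172)
H - B = 211/462 - 1*172 = 211/462 - 172 = -79253/462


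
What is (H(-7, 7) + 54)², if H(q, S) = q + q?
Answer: 1600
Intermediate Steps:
H(q, S) = 2*q
(H(-7, 7) + 54)² = (2*(-7) + 54)² = (-14 + 54)² = 40² = 1600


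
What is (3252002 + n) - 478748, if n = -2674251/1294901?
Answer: 3591086703603/1294901 ≈ 2.7733e+6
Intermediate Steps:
n = -2674251/1294901 (n = -2674251*1/1294901 = -2674251/1294901 ≈ -2.0652)
(3252002 + n) - 478748 = (3252002 - 2674251/1294901) - 478748 = 4211017967551/1294901 - 478748 = 3591086703603/1294901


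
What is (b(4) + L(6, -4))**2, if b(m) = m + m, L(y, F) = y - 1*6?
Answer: 64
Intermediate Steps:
L(y, F) = -6 + y (L(y, F) = y - 6 = -6 + y)
b(m) = 2*m
(b(4) + L(6, -4))**2 = (2*4 + (-6 + 6))**2 = (8 + 0)**2 = 8**2 = 64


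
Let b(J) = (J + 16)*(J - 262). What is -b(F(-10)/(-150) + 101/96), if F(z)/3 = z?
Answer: 1036441679/230400 ≈ 4498.4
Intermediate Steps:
F(z) = 3*z
b(J) = (-262 + J)*(16 + J) (b(J) = (16 + J)*(-262 + J) = (-262 + J)*(16 + J))
-b(F(-10)/(-150) + 101/96) = -(-4192 + ((3*(-10))/(-150) + 101/96)**2 - 246*((3*(-10))/(-150) + 101/96)) = -(-4192 + (-30*(-1/150) + 101*(1/96))**2 - 246*(-30*(-1/150) + 101*(1/96))) = -(-4192 + (1/5 + 101/96)**2 - 246*(1/5 + 101/96)) = -(-4192 + (601/480)**2 - 246*601/480) = -(-4192 + 361201/230400 - 24641/80) = -1*(-1036441679/230400) = 1036441679/230400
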